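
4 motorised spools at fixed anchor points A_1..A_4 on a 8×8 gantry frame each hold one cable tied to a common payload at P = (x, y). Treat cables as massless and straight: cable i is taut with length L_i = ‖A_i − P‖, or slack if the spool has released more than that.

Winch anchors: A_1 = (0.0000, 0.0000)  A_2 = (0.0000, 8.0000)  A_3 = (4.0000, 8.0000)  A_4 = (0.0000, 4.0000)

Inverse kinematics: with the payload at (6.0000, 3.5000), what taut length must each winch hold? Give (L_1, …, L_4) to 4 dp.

(6.9462, 7.5000, 4.9244, 6.0208)

L_1: Δ = A_1−P = (-6.0000, -3.5000) → ‖Δ‖ = √48.2500 = 6.9462
L_2: Δ = A_2−P = (-6.0000, 4.5000) → ‖Δ‖ = √56.2500 = 7.5000
L_3: Δ = A_3−P = (-2.0000, 4.5000) → ‖Δ‖ = √24.2500 = 4.9244
L_4: Δ = A_4−P = (-6.0000, 0.5000) → ‖Δ‖ = √36.2500 = 6.0208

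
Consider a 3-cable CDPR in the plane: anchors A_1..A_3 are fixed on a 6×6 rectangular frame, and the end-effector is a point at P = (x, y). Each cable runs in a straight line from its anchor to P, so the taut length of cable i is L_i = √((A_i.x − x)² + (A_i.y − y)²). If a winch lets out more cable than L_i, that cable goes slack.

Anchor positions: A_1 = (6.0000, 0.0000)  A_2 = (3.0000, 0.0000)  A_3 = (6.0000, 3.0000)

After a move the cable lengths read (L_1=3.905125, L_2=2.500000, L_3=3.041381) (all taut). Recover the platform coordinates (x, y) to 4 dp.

circle eqns → linear via eq_j − eq_1; set k_j = A_j·A_j − L_j²
k_1 = 36.0000+0.0000−15.2500 = 20.7500
6.0000·x + 0.0000·y = k_1−k_2 = 18.0000
0.0000·x − 6.0000·y = k_1−k_3 = -15.0000
solve first two rows → x=3.0000, y=2.5000

(3.0000, 2.5000)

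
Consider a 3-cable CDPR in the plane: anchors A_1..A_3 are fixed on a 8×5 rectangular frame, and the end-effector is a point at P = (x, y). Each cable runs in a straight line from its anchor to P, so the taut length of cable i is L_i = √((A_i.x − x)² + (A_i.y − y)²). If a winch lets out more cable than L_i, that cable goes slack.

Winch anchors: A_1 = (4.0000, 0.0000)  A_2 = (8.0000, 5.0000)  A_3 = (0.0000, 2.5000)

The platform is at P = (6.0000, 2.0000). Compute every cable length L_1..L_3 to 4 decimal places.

(2.8284, 3.6056, 6.0208)

cable 1: Δx=-2.0000, Δy=-2.0000; L_1 = √(Δx²+Δy²) = 2.8284
cable 2: Δx=2.0000, Δy=3.0000; L_2 = √(Δx²+Δy²) = 3.6056
cable 3: Δx=-6.0000, Δy=0.5000; L_3 = √(Δx²+Δy²) = 6.0208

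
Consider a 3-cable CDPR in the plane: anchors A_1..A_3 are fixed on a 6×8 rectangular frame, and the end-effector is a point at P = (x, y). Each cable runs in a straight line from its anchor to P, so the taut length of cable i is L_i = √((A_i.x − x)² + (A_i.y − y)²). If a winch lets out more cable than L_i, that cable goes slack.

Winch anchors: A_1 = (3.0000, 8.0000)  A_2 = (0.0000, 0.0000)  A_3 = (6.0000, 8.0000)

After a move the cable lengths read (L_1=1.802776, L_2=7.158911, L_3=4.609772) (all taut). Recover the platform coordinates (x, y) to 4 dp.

(1.5000, 7.0000)

expand ‖A_i−P‖²=L_i² and subtract eq 1 (c_i ≔ ‖A_i‖²−L_i²)
c_1 = 9.0000+64.0000−3.2500 = 69.7500
eq1−eq2 → [6.0000  16.0000]·P = 121.0000
eq1−eq3 → [-6.0000  0.0000]·P = -9.0000
2×2 solve → P = (1.5000, 7.0000)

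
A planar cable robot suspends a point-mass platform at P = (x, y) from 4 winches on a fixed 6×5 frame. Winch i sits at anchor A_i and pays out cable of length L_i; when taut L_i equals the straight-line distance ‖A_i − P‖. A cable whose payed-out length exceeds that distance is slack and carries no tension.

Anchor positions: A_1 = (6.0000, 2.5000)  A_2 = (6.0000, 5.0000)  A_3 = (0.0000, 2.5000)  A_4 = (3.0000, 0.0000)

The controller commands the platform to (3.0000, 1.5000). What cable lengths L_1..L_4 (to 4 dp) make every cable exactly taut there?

(3.1623, 4.6098, 3.1623, 1.5000)

cable 1: Δx=3.0000, Δy=1.0000; L_1 = √(Δx²+Δy²) = 3.1623
cable 2: Δx=3.0000, Δy=3.5000; L_2 = √(Δx²+Δy²) = 4.6098
cable 3: Δx=-3.0000, Δy=1.0000; L_3 = √(Δx²+Δy²) = 3.1623
cable 4: Δx=0.0000, Δy=-1.5000; L_4 = √(Δx²+Δy²) = 1.5000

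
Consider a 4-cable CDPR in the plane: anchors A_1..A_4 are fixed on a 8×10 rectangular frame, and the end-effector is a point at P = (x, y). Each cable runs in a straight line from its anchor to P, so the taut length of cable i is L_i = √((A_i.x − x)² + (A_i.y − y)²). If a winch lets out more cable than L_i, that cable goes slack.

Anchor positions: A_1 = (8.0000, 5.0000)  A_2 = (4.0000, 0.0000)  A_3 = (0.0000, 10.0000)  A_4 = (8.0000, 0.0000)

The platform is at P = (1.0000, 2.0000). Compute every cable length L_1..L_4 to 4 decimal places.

cable 1: Δx=7.0000, Δy=3.0000; L_1 = √(Δx²+Δy²) = 7.6158
cable 2: Δx=3.0000, Δy=-2.0000; L_2 = √(Δx²+Δy²) = 3.6056
cable 3: Δx=-1.0000, Δy=8.0000; L_3 = √(Δx²+Δy²) = 8.0623
cable 4: Δx=7.0000, Δy=-2.0000; L_4 = √(Δx²+Δy²) = 7.2801

(7.6158, 3.6056, 8.0623, 7.2801)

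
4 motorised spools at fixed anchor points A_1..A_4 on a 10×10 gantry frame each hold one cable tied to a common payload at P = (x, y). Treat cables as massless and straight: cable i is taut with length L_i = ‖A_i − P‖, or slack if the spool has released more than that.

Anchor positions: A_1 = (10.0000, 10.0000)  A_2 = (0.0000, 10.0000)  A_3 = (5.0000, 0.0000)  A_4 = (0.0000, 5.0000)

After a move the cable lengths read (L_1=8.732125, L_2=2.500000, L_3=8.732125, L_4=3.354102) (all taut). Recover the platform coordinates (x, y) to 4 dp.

expand ‖A_i−P‖²=L_i² and subtract eq 1 (c_i ≔ ‖A_i‖²−L_i²)
c_1 = 100.0000+100.0000−76.2500 = 123.7500
eq1−eq2 → [20.0000  0.0000]·P = 30.0000
eq1−eq3 → [10.0000  20.0000]·P = 175.0000
eq1−eq4 → [20.0000  10.0000]·P = 110.0000
2×2 solve → P = (1.5000, 8.0000)
check cable 4: ‖A_4−P‖² = 11.2500 ≈ L_4² = 11.2500 ✓

(1.5000, 8.0000)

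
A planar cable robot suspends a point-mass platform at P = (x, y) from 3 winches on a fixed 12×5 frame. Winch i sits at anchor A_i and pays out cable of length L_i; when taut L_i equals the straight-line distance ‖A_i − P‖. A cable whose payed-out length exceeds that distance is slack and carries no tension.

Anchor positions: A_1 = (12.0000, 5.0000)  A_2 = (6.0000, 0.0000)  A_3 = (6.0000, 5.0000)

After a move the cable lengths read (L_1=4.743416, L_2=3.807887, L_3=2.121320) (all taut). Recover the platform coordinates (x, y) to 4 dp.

expand ‖A_i−P‖²=L_i² and subtract eq 1 (q_i ≔ ‖A_i‖²−L_i²)
q_1 = 144.0000+25.0000−22.5000 = 146.5000
eq1−eq2 → [12.0000  10.0000]·P = 125.0000
eq1−eq3 → [12.0000  0.0000]·P = 90.0000
2×2 solve → P = (7.5000, 3.5000)

(7.5000, 3.5000)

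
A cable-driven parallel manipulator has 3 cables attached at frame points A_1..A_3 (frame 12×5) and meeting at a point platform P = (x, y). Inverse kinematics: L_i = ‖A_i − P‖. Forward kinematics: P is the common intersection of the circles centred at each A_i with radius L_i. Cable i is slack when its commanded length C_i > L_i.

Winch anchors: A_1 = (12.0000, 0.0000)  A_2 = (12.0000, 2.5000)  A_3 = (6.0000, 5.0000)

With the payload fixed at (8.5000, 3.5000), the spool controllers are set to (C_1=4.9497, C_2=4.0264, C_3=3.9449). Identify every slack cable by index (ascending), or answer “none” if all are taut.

2, 3

cable 1: √((3.5000)²+(-3.5000)²)=4.9497, C_1=4.9497: taut
cable 2: √((3.5000)²+(-1.0000)²)=3.6401, C_2=4.0264: slack
cable 3: √((-2.5000)²+(1.5000)²)=2.9155, C_3=3.9449: slack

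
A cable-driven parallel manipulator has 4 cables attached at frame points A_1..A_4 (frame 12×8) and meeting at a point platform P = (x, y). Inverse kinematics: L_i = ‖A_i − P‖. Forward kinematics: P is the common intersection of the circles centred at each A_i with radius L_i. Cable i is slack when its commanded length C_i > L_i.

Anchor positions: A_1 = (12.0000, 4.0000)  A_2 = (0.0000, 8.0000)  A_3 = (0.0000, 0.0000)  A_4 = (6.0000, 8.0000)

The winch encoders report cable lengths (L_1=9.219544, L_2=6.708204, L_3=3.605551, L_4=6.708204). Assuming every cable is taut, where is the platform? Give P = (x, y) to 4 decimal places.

each cable: (A_i−P)·(A_i−P) = L_i²; let c_i = ‖A_i‖²−L_i²
c_1 = 144.0000+16.0000−85.0000 = 75.0000
row 1: 24.0000x − 8.0000y = 56.0000  (c_2=19.0000)
row 2: 24.0000x + 8.0000y = 88.0000  (c_3=-13.0000)
row 3: 12.0000x − 8.0000y = 20.0000  (c_4=55.0000)
Cramer on rows 1–2 → x = 3.0000, y = 2.0000
check cable 4: ‖A_4−P‖² = 45.0000 ≈ L_4² = 45.0000 ✓

(3.0000, 2.0000)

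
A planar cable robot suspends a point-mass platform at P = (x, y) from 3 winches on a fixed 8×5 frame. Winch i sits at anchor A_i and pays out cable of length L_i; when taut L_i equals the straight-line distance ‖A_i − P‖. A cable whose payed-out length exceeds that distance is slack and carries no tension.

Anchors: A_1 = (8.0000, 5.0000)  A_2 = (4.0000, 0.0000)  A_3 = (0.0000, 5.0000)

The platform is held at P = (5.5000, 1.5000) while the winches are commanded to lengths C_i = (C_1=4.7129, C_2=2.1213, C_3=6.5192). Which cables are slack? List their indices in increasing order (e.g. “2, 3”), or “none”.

i=1: geometric 4.3012 vs commanded 4.7129 ⇒ slack
i=2: geometric 2.1213 vs commanded 2.1213 ⇒ taut
i=3: geometric 6.5192 vs commanded 6.5192 ⇒ taut

1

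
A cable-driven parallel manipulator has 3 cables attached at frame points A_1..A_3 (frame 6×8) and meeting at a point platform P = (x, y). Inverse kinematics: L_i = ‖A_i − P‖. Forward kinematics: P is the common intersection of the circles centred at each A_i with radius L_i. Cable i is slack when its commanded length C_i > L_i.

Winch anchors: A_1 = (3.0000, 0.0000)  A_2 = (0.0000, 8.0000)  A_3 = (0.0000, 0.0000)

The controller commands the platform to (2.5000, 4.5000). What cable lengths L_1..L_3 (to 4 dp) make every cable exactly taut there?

L_1 = √((3.0000−2.5000)² + (0.0000−4.5000)²) = 4.5277
L_2 = √((0.0000−2.5000)² + (8.0000−4.5000)²) = 4.3012
L_3 = √((0.0000−2.5000)² + (0.0000−4.5000)²) = 5.1478

(4.5277, 4.3012, 5.1478)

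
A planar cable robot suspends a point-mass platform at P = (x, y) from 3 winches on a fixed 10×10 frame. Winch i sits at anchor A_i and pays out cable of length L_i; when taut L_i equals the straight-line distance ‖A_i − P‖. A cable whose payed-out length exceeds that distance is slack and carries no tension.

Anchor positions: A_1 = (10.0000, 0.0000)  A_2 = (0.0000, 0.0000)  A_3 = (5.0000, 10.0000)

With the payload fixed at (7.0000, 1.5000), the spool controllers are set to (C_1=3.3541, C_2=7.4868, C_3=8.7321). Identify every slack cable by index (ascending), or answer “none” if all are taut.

2

cable 1: √((3.0000)²+(-1.5000)²)=3.3541, C_1=3.3541: taut
cable 2: √((-7.0000)²+(-1.5000)²)=7.1589, C_2=7.4868: slack
cable 3: √((-2.0000)²+(8.5000)²)=8.7321, C_3=8.7321: taut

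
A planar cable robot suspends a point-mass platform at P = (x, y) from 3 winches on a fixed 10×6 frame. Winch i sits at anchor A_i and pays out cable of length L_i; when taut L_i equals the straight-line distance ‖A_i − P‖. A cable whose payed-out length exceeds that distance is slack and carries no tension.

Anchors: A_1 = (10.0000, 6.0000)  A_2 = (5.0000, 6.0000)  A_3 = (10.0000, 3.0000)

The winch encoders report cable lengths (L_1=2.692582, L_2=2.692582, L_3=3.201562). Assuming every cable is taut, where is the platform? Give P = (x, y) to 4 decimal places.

(7.5000, 5.0000)

each cable: (A_i−P)·(A_i−P) = L_i²; let k_i = ‖A_i‖²−L_i²
k_1 = 100.0000+36.0000−7.2500 = 128.7500
row 1: 10.0000x + 0.0000y = 75.0000  (k_2=53.7500)
row 2: 0.0000x + 6.0000y = 30.0000  (k_3=98.7500)
Cramer on rows 1–2 → x = 7.5000, y = 5.0000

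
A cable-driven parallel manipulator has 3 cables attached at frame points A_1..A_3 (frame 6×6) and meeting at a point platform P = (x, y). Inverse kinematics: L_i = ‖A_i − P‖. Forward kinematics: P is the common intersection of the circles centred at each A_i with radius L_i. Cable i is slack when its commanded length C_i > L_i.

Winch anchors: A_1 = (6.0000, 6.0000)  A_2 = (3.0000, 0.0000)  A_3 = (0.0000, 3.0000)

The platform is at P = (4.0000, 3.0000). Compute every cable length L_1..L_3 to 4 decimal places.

(3.6056, 3.1623, 4.0000)

L_1 = √((6.0000−4.0000)² + (6.0000−3.0000)²) = 3.6056
L_2 = √((3.0000−4.0000)² + (0.0000−3.0000)²) = 3.1623
L_3 = √((0.0000−4.0000)² + (3.0000−3.0000)²) = 4.0000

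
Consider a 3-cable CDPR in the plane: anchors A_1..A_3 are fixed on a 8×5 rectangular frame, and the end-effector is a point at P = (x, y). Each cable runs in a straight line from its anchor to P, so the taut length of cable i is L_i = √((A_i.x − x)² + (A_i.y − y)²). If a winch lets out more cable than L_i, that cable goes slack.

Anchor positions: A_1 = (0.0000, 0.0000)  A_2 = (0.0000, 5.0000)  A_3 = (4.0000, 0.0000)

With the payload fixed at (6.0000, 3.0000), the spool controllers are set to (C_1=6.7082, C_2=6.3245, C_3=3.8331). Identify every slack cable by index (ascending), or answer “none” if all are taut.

i=1: geometric 6.7082 vs commanded 6.7082 ⇒ taut
i=2: geometric 6.3246 vs commanded 6.3245 ⇒ taut
i=3: geometric 3.6056 vs commanded 3.8331 ⇒ slack

3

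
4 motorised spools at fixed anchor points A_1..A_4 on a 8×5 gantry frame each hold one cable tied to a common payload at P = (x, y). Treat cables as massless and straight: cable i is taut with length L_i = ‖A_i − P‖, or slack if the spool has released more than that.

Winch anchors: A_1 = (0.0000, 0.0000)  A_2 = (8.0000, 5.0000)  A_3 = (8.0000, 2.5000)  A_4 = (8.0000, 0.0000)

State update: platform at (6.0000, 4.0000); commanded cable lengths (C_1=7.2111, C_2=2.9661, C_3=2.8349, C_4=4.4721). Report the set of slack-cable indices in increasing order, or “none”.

cable 1: L_1 = ‖A_1−P‖ = 7.2111;  C_1 = 7.2111 → taut
cable 2: L_2 = ‖A_2−P‖ = 2.2361;  C_2 = 2.9661 → slack
cable 3: L_3 = ‖A_3−P‖ = 2.5000;  C_3 = 2.8349 → slack
cable 4: L_4 = ‖A_4−P‖ = 4.4721;  C_4 = 4.4721 → taut

2, 3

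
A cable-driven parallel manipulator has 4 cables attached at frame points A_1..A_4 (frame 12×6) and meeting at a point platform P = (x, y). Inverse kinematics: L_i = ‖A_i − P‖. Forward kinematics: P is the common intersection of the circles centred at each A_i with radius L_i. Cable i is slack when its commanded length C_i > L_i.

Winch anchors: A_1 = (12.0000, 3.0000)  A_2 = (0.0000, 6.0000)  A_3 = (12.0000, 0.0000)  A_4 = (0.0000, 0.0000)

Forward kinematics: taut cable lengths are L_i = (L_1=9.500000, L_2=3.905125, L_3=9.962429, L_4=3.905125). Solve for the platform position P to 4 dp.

(2.5000, 3.0000)

circle eqns → linear via eq_j − eq_1; set c_j = A_j·A_j − L_j²
c_1 = 144.0000+9.0000−90.2500 = 62.7500
24.0000·x − 6.0000·y = c_1−c_2 = 42.0000
0.0000·x + 6.0000·y = c_1−c_3 = 18.0000
24.0000·x + 6.0000·y = c_1−c_4 = 78.0000
solve first two rows → x=2.5000, y=3.0000
check cable 4: ‖A_4−P‖² = 15.2500 ≈ L_4² = 15.2500 ✓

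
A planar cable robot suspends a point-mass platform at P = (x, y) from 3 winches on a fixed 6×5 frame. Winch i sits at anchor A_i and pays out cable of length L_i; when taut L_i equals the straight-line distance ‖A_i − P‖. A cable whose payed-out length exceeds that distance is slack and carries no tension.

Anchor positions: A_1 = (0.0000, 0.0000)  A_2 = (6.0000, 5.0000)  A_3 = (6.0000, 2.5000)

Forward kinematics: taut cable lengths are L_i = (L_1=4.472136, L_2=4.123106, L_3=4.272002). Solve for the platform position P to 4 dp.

each cable: (A_i−P)·(A_i−P) = L_i²; let c_i = ‖A_i‖²−L_i²
c_1 = 0.0000+0.0000−20.0000 = -20.0000
row 1: -12.0000x − 10.0000y = -64.0000  (c_2=44.0000)
row 2: -12.0000x − 5.0000y = -44.0000  (c_3=24.0000)
Cramer on rows 1–2 → x = 2.0000, y = 4.0000

(2.0000, 4.0000)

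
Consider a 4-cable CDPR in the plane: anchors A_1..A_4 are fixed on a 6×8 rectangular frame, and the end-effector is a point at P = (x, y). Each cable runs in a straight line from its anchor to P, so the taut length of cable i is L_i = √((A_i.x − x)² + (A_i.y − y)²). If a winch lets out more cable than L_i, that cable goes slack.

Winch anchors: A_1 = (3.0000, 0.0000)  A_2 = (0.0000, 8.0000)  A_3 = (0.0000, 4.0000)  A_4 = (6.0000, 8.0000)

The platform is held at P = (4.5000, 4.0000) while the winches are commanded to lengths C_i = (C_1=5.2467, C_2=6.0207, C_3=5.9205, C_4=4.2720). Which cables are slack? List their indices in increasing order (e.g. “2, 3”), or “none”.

cable 1: √((-1.5000)²+(-4.0000)²)=4.2720, C_1=5.2467: slack
cable 2: √((-4.5000)²+(4.0000)²)=6.0208, C_2=6.0207: taut
cable 3: √((-4.5000)²+(0.0000)²)=4.5000, C_3=5.9205: slack
cable 4: √((1.5000)²+(4.0000)²)=4.2720, C_4=4.2720: taut

1, 3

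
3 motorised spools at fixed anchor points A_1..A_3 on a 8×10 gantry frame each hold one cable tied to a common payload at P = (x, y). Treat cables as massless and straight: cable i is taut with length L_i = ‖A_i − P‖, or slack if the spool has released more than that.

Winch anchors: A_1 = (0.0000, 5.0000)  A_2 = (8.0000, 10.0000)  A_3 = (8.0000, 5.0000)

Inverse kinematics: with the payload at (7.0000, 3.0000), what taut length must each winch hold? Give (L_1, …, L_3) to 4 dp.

(7.2801, 7.0711, 2.2361)

L_1 = √((0.0000−7.0000)² + (5.0000−3.0000)²) = 7.2801
L_2 = √((8.0000−7.0000)² + (10.0000−3.0000)²) = 7.0711
L_3 = √((8.0000−7.0000)² + (5.0000−3.0000)²) = 2.2361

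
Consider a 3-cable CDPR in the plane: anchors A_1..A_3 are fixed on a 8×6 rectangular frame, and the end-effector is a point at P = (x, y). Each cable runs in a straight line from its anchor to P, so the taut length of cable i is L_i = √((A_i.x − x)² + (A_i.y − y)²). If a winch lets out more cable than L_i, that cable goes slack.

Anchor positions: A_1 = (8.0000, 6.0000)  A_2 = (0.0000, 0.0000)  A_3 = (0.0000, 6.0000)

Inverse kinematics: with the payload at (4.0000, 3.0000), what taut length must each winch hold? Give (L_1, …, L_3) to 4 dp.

(5.0000, 5.0000, 5.0000)

cable 1: Δx=4.0000, Δy=3.0000; L_1 = √(Δx²+Δy²) = 5.0000
cable 2: Δx=-4.0000, Δy=-3.0000; L_2 = √(Δx²+Δy²) = 5.0000
cable 3: Δx=-4.0000, Δy=3.0000; L_3 = √(Δx²+Δy²) = 5.0000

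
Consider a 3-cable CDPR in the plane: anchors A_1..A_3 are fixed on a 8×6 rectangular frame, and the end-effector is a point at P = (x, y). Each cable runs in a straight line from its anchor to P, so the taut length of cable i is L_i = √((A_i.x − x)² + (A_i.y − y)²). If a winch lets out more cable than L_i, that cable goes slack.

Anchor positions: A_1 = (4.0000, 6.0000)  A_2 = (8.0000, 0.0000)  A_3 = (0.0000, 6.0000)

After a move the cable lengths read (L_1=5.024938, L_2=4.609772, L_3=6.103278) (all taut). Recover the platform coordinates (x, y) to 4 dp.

(3.5000, 1.0000)

expand ‖A_i−P‖²=L_i² and subtract eq 1 (q_i ≔ ‖A_i‖²−L_i²)
q_1 = 16.0000+36.0000−25.2500 = 26.7500
eq1−eq2 → [-8.0000  12.0000]·P = -16.0000
eq1−eq3 → [8.0000  0.0000]·P = 28.0000
2×2 solve → P = (3.5000, 1.0000)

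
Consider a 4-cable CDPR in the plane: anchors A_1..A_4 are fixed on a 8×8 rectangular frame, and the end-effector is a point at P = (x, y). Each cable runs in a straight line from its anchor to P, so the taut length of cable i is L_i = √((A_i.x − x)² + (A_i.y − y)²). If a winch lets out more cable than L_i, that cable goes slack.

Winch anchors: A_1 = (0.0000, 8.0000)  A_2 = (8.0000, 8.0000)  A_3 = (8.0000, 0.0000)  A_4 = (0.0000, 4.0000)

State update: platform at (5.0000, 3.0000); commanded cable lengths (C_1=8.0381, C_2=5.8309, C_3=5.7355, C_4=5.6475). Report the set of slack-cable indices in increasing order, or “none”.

1, 3, 4

cable 1: L_1 = ‖A_1−P‖ = 7.0711;  C_1 = 8.0381 → slack
cable 2: L_2 = ‖A_2−P‖ = 5.8310;  C_2 = 5.8309 → taut
cable 3: L_3 = ‖A_3−P‖ = 4.2426;  C_3 = 5.7355 → slack
cable 4: L_4 = ‖A_4−P‖ = 5.0990;  C_4 = 5.6475 → slack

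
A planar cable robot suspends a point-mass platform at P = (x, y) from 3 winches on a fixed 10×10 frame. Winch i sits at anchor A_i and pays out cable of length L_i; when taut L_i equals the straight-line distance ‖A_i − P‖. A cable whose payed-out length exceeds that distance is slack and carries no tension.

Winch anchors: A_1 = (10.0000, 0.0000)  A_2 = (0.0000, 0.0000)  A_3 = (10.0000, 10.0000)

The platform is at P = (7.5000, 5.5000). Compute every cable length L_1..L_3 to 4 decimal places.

(6.0415, 9.3005, 5.1478)

L_1: Δ = A_1−P = (2.5000, -5.5000) → ‖Δ‖ = √36.5000 = 6.0415
L_2: Δ = A_2−P = (-7.5000, -5.5000) → ‖Δ‖ = √86.5000 = 9.3005
L_3: Δ = A_3−P = (2.5000, 4.5000) → ‖Δ‖ = √26.5000 = 5.1478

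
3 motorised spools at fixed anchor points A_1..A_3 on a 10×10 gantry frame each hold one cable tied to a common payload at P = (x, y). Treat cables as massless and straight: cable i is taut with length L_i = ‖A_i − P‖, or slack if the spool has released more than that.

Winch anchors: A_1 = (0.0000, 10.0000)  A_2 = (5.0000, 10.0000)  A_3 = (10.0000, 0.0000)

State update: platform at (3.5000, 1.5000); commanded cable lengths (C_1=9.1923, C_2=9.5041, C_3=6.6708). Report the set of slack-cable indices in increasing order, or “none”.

i=1: geometric 9.1924 vs commanded 9.1923 ⇒ taut
i=2: geometric 8.6313 vs commanded 9.5041 ⇒ slack
i=3: geometric 6.6708 vs commanded 6.6708 ⇒ taut

2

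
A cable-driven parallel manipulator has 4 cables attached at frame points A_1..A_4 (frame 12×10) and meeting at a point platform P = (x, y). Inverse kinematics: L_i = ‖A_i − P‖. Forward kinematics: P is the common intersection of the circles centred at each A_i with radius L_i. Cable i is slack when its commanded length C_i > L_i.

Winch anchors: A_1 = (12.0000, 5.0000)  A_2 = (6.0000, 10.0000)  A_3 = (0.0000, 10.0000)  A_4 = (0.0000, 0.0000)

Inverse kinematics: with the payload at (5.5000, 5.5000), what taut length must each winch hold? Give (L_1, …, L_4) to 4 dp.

cable 1: Δx=6.5000, Δy=-0.5000; L_1 = √(Δx²+Δy²) = 6.5192
cable 2: Δx=0.5000, Δy=4.5000; L_2 = √(Δx²+Δy²) = 4.5277
cable 3: Δx=-5.5000, Δy=4.5000; L_3 = √(Δx²+Δy²) = 7.1063
cable 4: Δx=-5.5000, Δy=-5.5000; L_4 = √(Δx²+Δy²) = 7.7782

(6.5192, 4.5277, 7.1063, 7.7782)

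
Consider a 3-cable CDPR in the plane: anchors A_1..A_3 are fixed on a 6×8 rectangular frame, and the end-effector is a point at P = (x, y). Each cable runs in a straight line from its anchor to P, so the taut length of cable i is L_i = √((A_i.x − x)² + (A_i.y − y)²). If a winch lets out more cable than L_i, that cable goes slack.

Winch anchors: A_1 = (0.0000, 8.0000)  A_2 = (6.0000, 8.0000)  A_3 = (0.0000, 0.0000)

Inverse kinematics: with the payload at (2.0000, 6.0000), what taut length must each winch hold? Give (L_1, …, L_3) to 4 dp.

(2.8284, 4.4721, 6.3246)

L_1 = √((0.0000−2.0000)² + (8.0000−6.0000)²) = 2.8284
L_2 = √((6.0000−2.0000)² + (8.0000−6.0000)²) = 4.4721
L_3 = √((0.0000−2.0000)² + (0.0000−6.0000)²) = 6.3246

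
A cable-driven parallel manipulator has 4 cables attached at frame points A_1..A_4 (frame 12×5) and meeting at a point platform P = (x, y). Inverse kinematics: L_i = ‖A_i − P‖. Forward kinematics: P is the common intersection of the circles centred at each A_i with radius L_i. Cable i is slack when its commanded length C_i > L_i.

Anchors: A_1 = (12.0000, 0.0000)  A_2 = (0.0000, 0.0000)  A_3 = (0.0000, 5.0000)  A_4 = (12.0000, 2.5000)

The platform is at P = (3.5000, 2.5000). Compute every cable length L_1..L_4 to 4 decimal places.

(8.8600, 4.3012, 4.3012, 8.5000)

cable 1: Δx=8.5000, Δy=-2.5000; L_1 = √(Δx²+Δy²) = 8.8600
cable 2: Δx=-3.5000, Δy=-2.5000; L_2 = √(Δx²+Δy²) = 4.3012
cable 3: Δx=-3.5000, Δy=2.5000; L_3 = √(Δx²+Δy²) = 4.3012
cable 4: Δx=8.5000, Δy=0.0000; L_4 = √(Δx²+Δy²) = 8.5000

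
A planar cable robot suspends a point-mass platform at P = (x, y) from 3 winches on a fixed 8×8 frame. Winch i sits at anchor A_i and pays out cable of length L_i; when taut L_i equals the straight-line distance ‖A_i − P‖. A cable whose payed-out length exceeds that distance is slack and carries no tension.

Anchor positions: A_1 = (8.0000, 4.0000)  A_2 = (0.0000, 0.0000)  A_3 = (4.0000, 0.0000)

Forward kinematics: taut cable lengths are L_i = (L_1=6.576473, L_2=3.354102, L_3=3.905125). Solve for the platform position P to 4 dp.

(1.5000, 3.0000)

circle eqns → linear via eq_j − eq_1; set q_j = A_j·A_j − L_j²
q_1 = 64.0000+16.0000−43.2500 = 36.7500
16.0000·x + 8.0000·y = q_1−q_2 = 48.0000
8.0000·x + 8.0000·y = q_1−q_3 = 36.0000
solve first two rows → x=1.5000, y=3.0000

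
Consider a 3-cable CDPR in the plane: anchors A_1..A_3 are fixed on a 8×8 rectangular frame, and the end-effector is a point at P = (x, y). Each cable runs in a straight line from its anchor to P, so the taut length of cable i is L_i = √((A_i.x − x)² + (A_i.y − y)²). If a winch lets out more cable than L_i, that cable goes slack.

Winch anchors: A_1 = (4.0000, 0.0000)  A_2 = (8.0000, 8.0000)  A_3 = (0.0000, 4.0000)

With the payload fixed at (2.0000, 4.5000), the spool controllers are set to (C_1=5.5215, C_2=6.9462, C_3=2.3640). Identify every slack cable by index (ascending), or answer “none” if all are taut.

1, 3

cable 1: L_1 = ‖A_1−P‖ = 4.9244;  C_1 = 5.5215 → slack
cable 2: L_2 = ‖A_2−P‖ = 6.9462;  C_2 = 6.9462 → taut
cable 3: L_3 = ‖A_3−P‖ = 2.0616;  C_3 = 2.3640 → slack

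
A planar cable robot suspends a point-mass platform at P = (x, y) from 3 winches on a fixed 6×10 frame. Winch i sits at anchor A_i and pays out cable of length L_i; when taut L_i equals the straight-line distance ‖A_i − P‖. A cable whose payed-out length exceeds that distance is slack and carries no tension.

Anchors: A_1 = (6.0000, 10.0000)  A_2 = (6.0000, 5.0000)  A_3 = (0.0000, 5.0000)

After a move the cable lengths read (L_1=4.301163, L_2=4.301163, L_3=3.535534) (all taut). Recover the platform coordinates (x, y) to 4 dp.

circle eqns → linear via eq_j − eq_1; set k_j = A_j·A_j − L_j²
k_1 = 36.0000+100.0000−18.5000 = 117.5000
0.0000·x + 10.0000·y = k_1−k_2 = 75.0000
12.0000·x + 10.0000·y = k_1−k_3 = 105.0000
solve first two rows → x=2.5000, y=7.5000

(2.5000, 7.5000)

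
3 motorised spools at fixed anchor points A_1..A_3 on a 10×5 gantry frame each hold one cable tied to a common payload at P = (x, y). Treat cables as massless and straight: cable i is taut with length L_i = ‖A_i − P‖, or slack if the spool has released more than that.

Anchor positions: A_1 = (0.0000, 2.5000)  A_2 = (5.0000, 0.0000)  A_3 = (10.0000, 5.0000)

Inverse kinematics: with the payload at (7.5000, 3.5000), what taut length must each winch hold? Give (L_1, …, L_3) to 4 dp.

(7.5664, 4.3012, 2.9155)

L_1: Δ = A_1−P = (-7.5000, -1.0000) → ‖Δ‖ = √57.2500 = 7.5664
L_2: Δ = A_2−P = (-2.5000, -3.5000) → ‖Δ‖ = √18.5000 = 4.3012
L_3: Δ = A_3−P = (2.5000, 1.5000) → ‖Δ‖ = √8.5000 = 2.9155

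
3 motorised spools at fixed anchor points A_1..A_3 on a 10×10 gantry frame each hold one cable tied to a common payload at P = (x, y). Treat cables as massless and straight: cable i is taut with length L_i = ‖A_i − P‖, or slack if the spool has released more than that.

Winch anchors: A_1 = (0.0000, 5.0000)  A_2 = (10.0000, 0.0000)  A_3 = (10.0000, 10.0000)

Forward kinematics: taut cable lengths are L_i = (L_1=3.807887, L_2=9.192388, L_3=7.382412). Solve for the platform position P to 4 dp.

each cable: (A_i−P)·(A_i−P) = L_i²; let c_i = ‖A_i‖²−L_i²
c_1 = 0.0000+25.0000−14.5000 = 10.5000
row 1: -20.0000x + 10.0000y = -5.0000  (c_2=15.5000)
row 2: -20.0000x − 10.0000y = -135.0000  (c_3=145.5000)
Cramer on rows 1–2 → x = 3.5000, y = 6.5000

(3.5000, 6.5000)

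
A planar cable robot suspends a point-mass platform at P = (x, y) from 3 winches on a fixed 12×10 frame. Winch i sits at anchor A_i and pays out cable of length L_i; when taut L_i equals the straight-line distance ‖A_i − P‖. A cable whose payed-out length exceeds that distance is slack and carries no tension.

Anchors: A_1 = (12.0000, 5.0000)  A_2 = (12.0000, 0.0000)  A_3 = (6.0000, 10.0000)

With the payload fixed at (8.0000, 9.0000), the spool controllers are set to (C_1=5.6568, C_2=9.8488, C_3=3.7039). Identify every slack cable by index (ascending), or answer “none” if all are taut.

cable 1: L_1 = ‖A_1−P‖ = 5.6569;  C_1 = 5.6568 → taut
cable 2: L_2 = ‖A_2−P‖ = 9.8489;  C_2 = 9.8488 → taut
cable 3: L_3 = ‖A_3−P‖ = 2.2361;  C_3 = 3.7039 → slack

3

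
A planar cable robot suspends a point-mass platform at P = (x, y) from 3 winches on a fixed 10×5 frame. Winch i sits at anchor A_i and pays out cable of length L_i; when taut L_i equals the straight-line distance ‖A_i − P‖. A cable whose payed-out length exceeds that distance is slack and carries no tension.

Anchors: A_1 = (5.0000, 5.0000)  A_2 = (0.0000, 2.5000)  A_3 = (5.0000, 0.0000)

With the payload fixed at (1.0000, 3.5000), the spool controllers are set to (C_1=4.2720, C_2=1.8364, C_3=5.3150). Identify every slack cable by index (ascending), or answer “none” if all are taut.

cable 1: L_1 = ‖A_1−P‖ = 4.2720;  C_1 = 4.2720 → taut
cable 2: L_2 = ‖A_2−P‖ = 1.4142;  C_2 = 1.8364 → slack
cable 3: L_3 = ‖A_3−P‖ = 5.3151;  C_3 = 5.3150 → taut

2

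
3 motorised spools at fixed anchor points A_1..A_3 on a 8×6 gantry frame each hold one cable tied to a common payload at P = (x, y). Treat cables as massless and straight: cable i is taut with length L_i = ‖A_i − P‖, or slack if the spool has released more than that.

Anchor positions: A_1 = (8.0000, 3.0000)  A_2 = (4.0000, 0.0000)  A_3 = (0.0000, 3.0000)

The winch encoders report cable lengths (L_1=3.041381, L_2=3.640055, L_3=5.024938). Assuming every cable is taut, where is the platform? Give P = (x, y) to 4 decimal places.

circle eqns → linear via eq_j − eq_1; set q_j = A_j·A_j − L_j²
q_1 = 64.0000+9.0000−9.2500 = 63.7500
8.0000·x + 6.0000·y = q_1−q_2 = 61.0000
16.0000·x + 0.0000·y = q_1−q_3 = 80.0000
solve first two rows → x=5.0000, y=3.5000

(5.0000, 3.5000)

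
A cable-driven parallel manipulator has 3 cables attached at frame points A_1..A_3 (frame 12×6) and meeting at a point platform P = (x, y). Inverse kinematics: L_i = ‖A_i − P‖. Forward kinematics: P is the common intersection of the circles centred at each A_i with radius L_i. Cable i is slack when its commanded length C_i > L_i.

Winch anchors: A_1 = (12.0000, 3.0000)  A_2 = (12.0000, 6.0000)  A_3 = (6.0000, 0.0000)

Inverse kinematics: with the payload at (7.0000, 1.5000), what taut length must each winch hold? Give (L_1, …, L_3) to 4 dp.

(5.2202, 6.7268, 1.8028)

cable 1: Δx=5.0000, Δy=1.5000; L_1 = √(Δx²+Δy²) = 5.2202
cable 2: Δx=5.0000, Δy=4.5000; L_2 = √(Δx²+Δy²) = 6.7268
cable 3: Δx=-1.0000, Δy=-1.5000; L_3 = √(Δx²+Δy²) = 1.8028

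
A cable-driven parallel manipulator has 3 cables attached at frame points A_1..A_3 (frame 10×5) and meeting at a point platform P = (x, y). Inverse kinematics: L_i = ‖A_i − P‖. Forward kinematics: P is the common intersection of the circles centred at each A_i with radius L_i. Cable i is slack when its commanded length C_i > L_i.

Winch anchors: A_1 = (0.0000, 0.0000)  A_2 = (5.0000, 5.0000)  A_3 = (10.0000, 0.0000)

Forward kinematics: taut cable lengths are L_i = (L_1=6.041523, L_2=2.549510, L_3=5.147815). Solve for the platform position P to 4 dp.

(5.5000, 2.5000)

expand ‖A_i−P‖²=L_i² and subtract eq 1 (q_i ≔ ‖A_i‖²−L_i²)
q_1 = 0.0000+0.0000−36.5000 = -36.5000
eq1−eq2 → [-10.0000  -10.0000]·P = -80.0000
eq1−eq3 → [-20.0000  0.0000]·P = -110.0000
2×2 solve → P = (5.5000, 2.5000)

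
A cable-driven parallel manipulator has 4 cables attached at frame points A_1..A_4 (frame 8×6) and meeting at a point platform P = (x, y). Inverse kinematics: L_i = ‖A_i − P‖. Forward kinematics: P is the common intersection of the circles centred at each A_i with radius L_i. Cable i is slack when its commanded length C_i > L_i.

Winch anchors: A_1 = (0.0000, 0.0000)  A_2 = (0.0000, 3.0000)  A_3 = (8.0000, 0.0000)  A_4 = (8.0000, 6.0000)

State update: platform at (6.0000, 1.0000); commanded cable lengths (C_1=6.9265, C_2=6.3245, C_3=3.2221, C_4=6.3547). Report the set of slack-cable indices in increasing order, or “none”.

1, 3, 4

cable 1: √((-6.0000)²+(-1.0000)²)=6.0828, C_1=6.9265: slack
cable 2: √((-6.0000)²+(2.0000)²)=6.3246, C_2=6.3245: taut
cable 3: √((2.0000)²+(-1.0000)²)=2.2361, C_3=3.2221: slack
cable 4: √((2.0000)²+(5.0000)²)=5.3852, C_4=6.3547: slack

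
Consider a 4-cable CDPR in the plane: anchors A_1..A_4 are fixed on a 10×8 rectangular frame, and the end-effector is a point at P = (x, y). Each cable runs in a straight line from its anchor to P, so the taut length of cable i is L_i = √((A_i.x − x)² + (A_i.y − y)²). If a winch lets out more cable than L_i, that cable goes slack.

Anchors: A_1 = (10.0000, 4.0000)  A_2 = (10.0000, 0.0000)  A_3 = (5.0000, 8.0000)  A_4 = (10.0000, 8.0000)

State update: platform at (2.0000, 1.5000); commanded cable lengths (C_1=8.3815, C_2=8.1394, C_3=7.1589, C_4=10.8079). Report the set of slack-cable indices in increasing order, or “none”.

4

cable 1: L_1 = ‖A_1−P‖ = 8.3815;  C_1 = 8.3815 → taut
cable 2: L_2 = ‖A_2−P‖ = 8.1394;  C_2 = 8.1394 → taut
cable 3: L_3 = ‖A_3−P‖ = 7.1589;  C_3 = 7.1589 → taut
cable 4: L_4 = ‖A_4−P‖ = 10.3078;  C_4 = 10.8079 → slack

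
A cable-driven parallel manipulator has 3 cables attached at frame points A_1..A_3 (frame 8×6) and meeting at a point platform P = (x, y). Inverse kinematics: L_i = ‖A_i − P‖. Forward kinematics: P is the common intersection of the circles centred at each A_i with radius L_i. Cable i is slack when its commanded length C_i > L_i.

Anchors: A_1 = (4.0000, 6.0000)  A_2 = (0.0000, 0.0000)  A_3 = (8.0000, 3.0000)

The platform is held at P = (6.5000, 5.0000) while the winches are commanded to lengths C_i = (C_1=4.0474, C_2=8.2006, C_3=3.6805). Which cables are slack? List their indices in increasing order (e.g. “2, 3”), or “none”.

cable 1: L_1 = ‖A_1−P‖ = 2.6926;  C_1 = 4.0474 → slack
cable 2: L_2 = ‖A_2−P‖ = 8.2006;  C_2 = 8.2006 → taut
cable 3: L_3 = ‖A_3−P‖ = 2.5000;  C_3 = 3.6805 → slack

1, 3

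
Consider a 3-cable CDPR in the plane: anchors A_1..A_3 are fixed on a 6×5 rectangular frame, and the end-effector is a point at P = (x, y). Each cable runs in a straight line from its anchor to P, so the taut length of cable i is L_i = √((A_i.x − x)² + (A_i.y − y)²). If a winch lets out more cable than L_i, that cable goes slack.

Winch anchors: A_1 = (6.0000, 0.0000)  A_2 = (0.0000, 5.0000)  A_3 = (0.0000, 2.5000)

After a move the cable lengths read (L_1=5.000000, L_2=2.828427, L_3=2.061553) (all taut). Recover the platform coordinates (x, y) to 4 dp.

each cable: (A_i−P)·(A_i−P) = L_i²; let k_i = ‖A_i‖²−L_i²
k_1 = 36.0000+0.0000−25.0000 = 11.0000
row 1: 12.0000x − 10.0000y = -6.0000  (k_2=17.0000)
row 2: 12.0000x − 5.0000y = 9.0000  (k_3=2.0000)
Cramer on rows 1–2 → x = 2.0000, y = 3.0000

(2.0000, 3.0000)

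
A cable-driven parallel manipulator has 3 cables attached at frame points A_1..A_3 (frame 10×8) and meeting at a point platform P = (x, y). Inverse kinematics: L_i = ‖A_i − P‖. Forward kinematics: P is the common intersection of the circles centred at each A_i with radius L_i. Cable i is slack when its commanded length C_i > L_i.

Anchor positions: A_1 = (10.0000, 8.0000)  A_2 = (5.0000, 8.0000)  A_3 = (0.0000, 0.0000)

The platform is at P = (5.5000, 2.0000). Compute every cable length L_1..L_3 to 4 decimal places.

(7.5000, 6.0208, 5.8523)

cable 1: Δx=4.5000, Δy=6.0000; L_1 = √(Δx²+Δy²) = 7.5000
cable 2: Δx=-0.5000, Δy=6.0000; L_2 = √(Δx²+Δy²) = 6.0208
cable 3: Δx=-5.5000, Δy=-2.0000; L_3 = √(Δx²+Δy²) = 5.8523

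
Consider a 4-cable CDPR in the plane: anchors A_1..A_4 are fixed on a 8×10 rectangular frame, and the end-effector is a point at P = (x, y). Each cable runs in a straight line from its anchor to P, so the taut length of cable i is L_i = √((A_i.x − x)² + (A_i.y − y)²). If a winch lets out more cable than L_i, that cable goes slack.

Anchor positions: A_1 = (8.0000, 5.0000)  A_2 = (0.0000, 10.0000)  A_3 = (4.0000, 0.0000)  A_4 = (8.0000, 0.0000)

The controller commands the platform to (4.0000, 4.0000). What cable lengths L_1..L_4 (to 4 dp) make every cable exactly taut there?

(4.1231, 7.2111, 4.0000, 5.6569)

L_1 = √((8.0000−4.0000)² + (5.0000−4.0000)²) = 4.1231
L_2 = √((0.0000−4.0000)² + (10.0000−4.0000)²) = 7.2111
L_3 = √((4.0000−4.0000)² + (0.0000−4.0000)²) = 4.0000
L_4 = √((8.0000−4.0000)² + (0.0000−4.0000)²) = 5.6569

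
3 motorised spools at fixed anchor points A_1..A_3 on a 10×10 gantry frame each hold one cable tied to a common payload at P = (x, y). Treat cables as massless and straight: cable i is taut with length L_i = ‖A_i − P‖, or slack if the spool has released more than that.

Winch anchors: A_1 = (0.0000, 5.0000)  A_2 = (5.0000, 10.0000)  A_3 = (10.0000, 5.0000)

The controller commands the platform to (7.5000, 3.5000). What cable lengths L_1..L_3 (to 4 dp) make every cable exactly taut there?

(7.6485, 6.9642, 2.9155)

L_1 = √((0.0000−7.5000)² + (5.0000−3.5000)²) = 7.6485
L_2 = √((5.0000−7.5000)² + (10.0000−3.5000)²) = 6.9642
L_3 = √((10.0000−7.5000)² + (5.0000−3.5000)²) = 2.9155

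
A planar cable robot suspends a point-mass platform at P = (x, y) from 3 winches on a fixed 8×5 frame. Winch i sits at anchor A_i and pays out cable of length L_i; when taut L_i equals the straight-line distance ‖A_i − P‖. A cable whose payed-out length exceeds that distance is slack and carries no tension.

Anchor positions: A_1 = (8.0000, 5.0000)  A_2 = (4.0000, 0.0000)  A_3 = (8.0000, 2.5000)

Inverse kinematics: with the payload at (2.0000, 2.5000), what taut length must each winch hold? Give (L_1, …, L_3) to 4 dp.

(6.5000, 3.2016, 6.0000)

L_1: Δ = A_1−P = (6.0000, 2.5000) → ‖Δ‖ = √42.2500 = 6.5000
L_2: Δ = A_2−P = (2.0000, -2.5000) → ‖Δ‖ = √10.2500 = 3.2016
L_3: Δ = A_3−P = (6.0000, 0.0000) → ‖Δ‖ = √36.0000 = 6.0000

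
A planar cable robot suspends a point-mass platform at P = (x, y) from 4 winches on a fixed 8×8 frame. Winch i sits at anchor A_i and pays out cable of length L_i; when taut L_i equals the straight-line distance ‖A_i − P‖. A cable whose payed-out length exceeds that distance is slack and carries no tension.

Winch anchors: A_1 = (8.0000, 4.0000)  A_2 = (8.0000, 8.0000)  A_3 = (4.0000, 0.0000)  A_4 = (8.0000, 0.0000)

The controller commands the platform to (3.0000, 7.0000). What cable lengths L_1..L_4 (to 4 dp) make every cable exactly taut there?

L_1 = √((8.0000−3.0000)² + (4.0000−7.0000)²) = 5.8310
L_2 = √((8.0000−3.0000)² + (8.0000−7.0000)²) = 5.0990
L_3 = √((4.0000−3.0000)² + (0.0000−7.0000)²) = 7.0711
L_4 = √((8.0000−3.0000)² + (0.0000−7.0000)²) = 8.6023

(5.8310, 5.0990, 7.0711, 8.6023)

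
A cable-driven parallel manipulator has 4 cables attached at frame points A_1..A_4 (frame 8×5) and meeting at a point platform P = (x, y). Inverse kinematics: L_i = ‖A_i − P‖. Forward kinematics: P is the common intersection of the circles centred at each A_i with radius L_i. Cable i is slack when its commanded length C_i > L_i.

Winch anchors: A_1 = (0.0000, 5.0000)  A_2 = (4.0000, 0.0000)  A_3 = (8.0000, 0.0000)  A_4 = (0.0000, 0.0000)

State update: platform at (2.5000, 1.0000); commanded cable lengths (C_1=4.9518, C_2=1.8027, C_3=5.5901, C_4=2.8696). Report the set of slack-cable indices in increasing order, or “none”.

1, 4

cable 1: √((-2.5000)²+(4.0000)²)=4.7170, C_1=4.9518: slack
cable 2: √((1.5000)²+(-1.0000)²)=1.8028, C_2=1.8027: taut
cable 3: √((5.5000)²+(-1.0000)²)=5.5902, C_3=5.5901: taut
cable 4: √((-2.5000)²+(-1.0000)²)=2.6926, C_4=2.8696: slack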